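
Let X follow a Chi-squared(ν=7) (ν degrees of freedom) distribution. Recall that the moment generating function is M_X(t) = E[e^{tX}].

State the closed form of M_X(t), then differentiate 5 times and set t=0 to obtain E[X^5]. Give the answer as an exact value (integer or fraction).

M_X(t) = (1 - 2*t)^(-7/2)
dM/dt = 7/(16*t^4*√(1 - 2*t) - 32*t^3*√(1 - 2*t) + 24*t^2*√(1 - 2*t) - 8*t*√(1 - 2*t) + √(1 - 2*t))
d^2M/dt^2 = -63/(32*t^5*√(1 - 2*t) - 80*t^4*√(1 - 2*t) + 80*t^3*√(1 - 2*t) - 40*t^2*√(1 - 2*t) + 10*t*√(1 - 2*t) - √(1 - 2*t))
d^3M/dt^3 = 693/(64*t^6*√(1 - 2*t) - 192*t^5*√(1 - 2*t) + 240*t^4*√(1 - 2*t) - 160*t^3*√(1 - 2*t) + 60*t^2*√(1 - 2*t) - 12*t*√(1 - 2*t) + √(1 - 2*t))

E[X^5] = d^5M/dt^5 |_{t=0} = 135135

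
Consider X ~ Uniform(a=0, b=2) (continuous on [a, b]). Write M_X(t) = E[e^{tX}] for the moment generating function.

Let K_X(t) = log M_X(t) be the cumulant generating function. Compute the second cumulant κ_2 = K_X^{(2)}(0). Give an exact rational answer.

κ_2 = D^2[K](0) = 1/3

M_X(t) = (e^(2*t) - 1)/(2*t)
K_X(t) = log M_X(t) = -log(t) + log(e^(2*t) - 1) - log(2)
D^2[K](t) = (-4*t^2*e^(2*t) + e^(4*t) - 2*e^(2*t) + 1)/(t^2*e^(4*t) - 2*t^2*e^(2*t) + t^2)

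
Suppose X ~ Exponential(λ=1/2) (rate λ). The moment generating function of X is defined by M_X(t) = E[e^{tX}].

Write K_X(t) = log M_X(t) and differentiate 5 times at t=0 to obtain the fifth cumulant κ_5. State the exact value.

κ_5 = D^5[K](0) = 768

M_X(t) = 1/(2*(1/2 - t))
K_X(t) = log M_X(t) = -log(1/2 - t) - log(2)
D^5[K](t) = -768/(32*t^5 - 80*t^4 + 80*t^3 - 40*t^2 + 10*t - 1)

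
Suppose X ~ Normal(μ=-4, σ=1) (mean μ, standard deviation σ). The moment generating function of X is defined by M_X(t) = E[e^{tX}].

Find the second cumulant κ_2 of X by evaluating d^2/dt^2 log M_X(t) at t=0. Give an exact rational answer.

M_X(t) = e^(t^2/2 - 4*t)
K_X(t) = log M_X(t) = t^2/2 - 4*t
K′(t) = t - 4
K′′(t) = 1

κ_2 = K′′(0) = 1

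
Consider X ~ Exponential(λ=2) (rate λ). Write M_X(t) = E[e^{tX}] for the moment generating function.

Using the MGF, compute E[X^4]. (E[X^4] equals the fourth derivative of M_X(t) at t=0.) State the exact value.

M_X(t) = 2/(2 - t)
M^(4)(t) = -48/(t^5 - 10*t^4 + 40*t^3 - 80*t^2 + 80*t - 32)

E[X^4] = M^(4)(0) = 3/2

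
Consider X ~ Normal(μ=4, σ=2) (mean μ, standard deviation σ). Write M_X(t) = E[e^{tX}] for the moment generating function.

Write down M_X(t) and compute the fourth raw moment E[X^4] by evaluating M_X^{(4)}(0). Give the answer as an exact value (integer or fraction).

E[X^4] = M^(4)(0) = 688

M_X(t) = e^(2*t^2 + 4*t)
M^(4)(t) = 256*t^4*e^(4*t)*e^(2*t^2) + 1024*t^3*e^(4*t)*e^(2*t^2) + 1920*t^2*e^(4*t)*e^(2*t^2) + 1792*t*e^(4*t)*e^(2*t^2) + 688*e^(4*t)*e^(2*t^2)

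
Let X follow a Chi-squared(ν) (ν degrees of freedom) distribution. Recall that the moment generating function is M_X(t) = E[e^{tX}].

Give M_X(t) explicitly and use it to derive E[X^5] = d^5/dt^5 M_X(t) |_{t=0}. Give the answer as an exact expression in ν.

M_X(t) = (1 - 2*t)^(-ν/2)

E[X^5] = D^5[M](0) = ν*(ν^4 + 20*ν^3 + 140*ν^2 + 400*ν + 384)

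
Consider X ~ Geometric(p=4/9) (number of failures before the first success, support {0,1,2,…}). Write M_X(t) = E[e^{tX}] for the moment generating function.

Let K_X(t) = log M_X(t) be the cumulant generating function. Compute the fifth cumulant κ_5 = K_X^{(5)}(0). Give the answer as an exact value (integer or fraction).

M_X(t) = 4/(9*(1 - 5*e^(t)/9))
K_X(t) = log M_X(t) = -log(1 - 5*e^(t)/9) - 2*log(3) + 2*log(2)
K′(t) = -5*e^(t)/(5*e^(t) - 9)
K′′(t) = 45*e^(t)/(25*e^(2*t) - 90*e^(t) + 81)
K′′′(t) = (-225*e^(2*t) - 405*e^(t))/(125*e^(3*t) - 675*e^(2*t) + 1215*e^(t) - 729)
K′′′′(t) = (1125*e^(3*t) + 8100*e^(2*t) + 3645*e^(t))/(625*e^(4*t) - 4500*e^(3*t) + 12150*e^(2*t) - 14580*e^(t) + 6561)
K′′′′′(t) = (-5625*e^(4*t) - 111375*e^(3*t) - 200475*e^(2*t) - 32805*e^(t))/(3125*e^(5*t) - 28125*e^(4*t) + 101250*e^(3*t) - 182250*e^(2*t) + 164025*e^(t) - 59049)

κ_5 = K′′′′′(0) = 43785/128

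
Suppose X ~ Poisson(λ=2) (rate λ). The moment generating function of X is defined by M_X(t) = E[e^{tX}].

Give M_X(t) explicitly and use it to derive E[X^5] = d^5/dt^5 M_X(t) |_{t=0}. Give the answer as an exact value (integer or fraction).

E[X^5] = M′′′′′(0) = 454

M_X(t) = e^(2*e^(t) - 2)
M′(t) = 2*e^(-2)*e^(t)*e^(2*e^(t))
M′′(t) = (4*e^(2*t)*e^(2*e^(t)) + 2*e^(t)*e^(2*e^(t)))*e^(-2)
M′′′(t) = (8*e^(3*t)*e^(2*e^(t)) + 12*e^(2*t)*e^(2*e^(t)) + 2*e^(t)*e^(2*e^(t)))*e^(-2)
M′′′′(t) = (16*e^(4*t)*e^(2*e^(t)) + 48*e^(3*t)*e^(2*e^(t)) + 28*e^(2*t)*e^(2*e^(t)) + 2*e^(t)*e^(2*e^(t)))*e^(-2)
M′′′′′(t) = (32*e^(5*t)*e^(2*e^(t)) + 160*e^(4*t)*e^(2*e^(t)) + 200*e^(3*t)*e^(2*e^(t)) + 60*e^(2*t)*e^(2*e^(t)) + 2*e^(t)*e^(2*e^(t)))*e^(-2)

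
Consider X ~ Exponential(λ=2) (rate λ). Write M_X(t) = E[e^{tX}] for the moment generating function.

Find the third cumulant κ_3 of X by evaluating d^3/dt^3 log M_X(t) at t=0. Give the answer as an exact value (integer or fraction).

κ_3 = d^3K/dt^3 |_{t=0} = 1/4

M_X(t) = 2/(2 - t)
K_X(t) = log M_X(t) = -log(2 - t) + log(2)
dK/dt = -1/(t - 2)
d^2K/dt^2 = 1/(t^2 - 4*t + 4)
d^3K/dt^3 = -2/(t^3 - 6*t^2 + 12*t - 8)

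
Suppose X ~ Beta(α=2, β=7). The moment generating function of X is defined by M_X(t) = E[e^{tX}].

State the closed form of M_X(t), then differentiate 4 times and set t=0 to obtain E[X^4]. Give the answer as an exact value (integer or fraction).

M_X(t) = ₁F₁(2; 9; t)
D^4[M](t) = ₁F₁(6; 13; t)/99

E[X^4] = D^4[M](0) = 1/99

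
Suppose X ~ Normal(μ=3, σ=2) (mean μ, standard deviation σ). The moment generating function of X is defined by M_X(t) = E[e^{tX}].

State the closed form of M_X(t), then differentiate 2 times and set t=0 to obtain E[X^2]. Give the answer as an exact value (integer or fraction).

M_X(t) = e^(2*t^2 + 3*t)
M′(t) = 4*t*e^(3*t)*e^(2*t^2) + 3*e^(3*t)*e^(2*t^2)
M′′(t) = 16*t^2*e^(3*t)*e^(2*t^2) + 24*t*e^(3*t)*e^(2*t^2) + 13*e^(3*t)*e^(2*t^2)

E[X^2] = M′′(0) = 13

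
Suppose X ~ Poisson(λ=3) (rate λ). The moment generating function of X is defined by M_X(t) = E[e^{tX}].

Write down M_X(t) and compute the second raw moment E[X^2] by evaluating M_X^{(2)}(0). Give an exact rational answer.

M_X(t) = e^(3*e^(t) - 3)
M′(t) = 3*e^(-3)*e^(t)*e^(3*e^(t))
M′′(t) = (9*e^(2*t)*e^(3*e^(t)) + 3*e^(t)*e^(3*e^(t)))*e^(-3)

E[X^2] = M′′(0) = 12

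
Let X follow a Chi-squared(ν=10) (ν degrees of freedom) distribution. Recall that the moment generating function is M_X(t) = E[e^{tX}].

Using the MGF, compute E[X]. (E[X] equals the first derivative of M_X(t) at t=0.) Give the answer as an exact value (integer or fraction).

M_X(t) = (1 - 2*t)^(-5)
D[M](t) = 10/(64*t^6 - 192*t^5 + 240*t^4 - 160*t^3 + 60*t^2 - 12*t + 1)

E[X] = D[M](0) = 10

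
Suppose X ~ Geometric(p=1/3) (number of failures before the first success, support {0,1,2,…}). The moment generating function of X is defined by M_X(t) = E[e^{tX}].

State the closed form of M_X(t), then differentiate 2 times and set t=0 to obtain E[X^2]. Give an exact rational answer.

E[X^2] = d^2M/dt^2 |_{t=0} = 10

M_X(t) = 1/(3*(1 - 2*e^(t)/3))
dM/dt = 2*e^(t)/(4*e^(2*t) - 12*e^(t) + 9)
d^2M/dt^2 = (-4*e^(2*t) - 6*e^(t))/(8*e^(3*t) - 36*e^(2*t) + 54*e^(t) - 27)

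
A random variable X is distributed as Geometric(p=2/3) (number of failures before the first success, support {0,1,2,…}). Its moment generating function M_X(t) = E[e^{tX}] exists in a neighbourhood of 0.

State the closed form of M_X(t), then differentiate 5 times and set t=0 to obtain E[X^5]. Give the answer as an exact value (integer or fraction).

E[X^5] = M^(5)(0) = 91/2

M_X(t) = 2/(3*(1 - e^(t)/3))
M^(5)(t) = (2*e^(5*t) + 156*e^(4*t) + 1188*e^(3*t) + 1404*e^(2*t) + 162*e^(t))/(e^(6*t) - 18*e^(5*t) + 135*e^(4*t) - 540*e^(3*t) + 1215*e^(2*t) - 1458*e^(t) + 729)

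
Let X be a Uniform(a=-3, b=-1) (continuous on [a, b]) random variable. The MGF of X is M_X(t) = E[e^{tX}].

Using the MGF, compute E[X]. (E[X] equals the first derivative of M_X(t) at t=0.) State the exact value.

E[X] = D[M](0) = -2

M_X(t) = (e^(-t) - e^(-3*t))/(2*t)
D[M](t) = (-t*e^(2*t) + 3*t - e^(2*t) + 1)*e^(-3*t)/(2*t^2)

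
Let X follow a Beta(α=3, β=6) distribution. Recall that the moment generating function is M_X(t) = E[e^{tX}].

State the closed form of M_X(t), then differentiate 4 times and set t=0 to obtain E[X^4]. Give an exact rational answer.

E[X^4] = M^(4)(0) = 1/33

M_X(t) = ₁F₁(3; 9; t)
M^(4)(t) = ₁F₁(7; 13; t)/33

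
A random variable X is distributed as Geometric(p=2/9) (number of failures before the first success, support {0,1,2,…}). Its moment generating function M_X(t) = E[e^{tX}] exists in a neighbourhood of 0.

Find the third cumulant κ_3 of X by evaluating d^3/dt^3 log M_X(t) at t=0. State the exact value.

M_X(t) = 2/(9*(1 - 7*e^(t)/9))
K_X(t) = log M_X(t) = -log(1 - 7*e^(t)/9) - 2*log(3) + log(2)
K′(t) = -7*e^(t)/(7*e^(t) - 9)
K′′(t) = 63*e^(t)/(49*e^(2*t) - 126*e^(t) + 81)
K′′′(t) = (-441*e^(2*t) - 567*e^(t))/(343*e^(3*t) - 1323*e^(2*t) + 1701*e^(t) - 729)

κ_3 = K′′′(0) = 126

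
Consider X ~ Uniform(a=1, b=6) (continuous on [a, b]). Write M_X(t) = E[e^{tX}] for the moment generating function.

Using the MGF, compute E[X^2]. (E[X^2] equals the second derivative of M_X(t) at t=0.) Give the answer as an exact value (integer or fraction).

E[X^2] = D^2[M](0) = 43/3

M_X(t) = (e^(6*t) - e^(t))/(5*t)
D^2[M](t) = (36*t^2*e^(6*t) - t^2*e^(t) - 12*t*e^(6*t) + 2*t*e^(t) + 2*e^(6*t) - 2*e^(t))/(5*t^3)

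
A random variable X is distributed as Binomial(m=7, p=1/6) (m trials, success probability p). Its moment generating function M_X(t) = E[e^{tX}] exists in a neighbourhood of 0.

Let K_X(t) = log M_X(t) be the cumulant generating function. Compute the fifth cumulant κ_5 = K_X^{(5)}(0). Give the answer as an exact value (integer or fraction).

κ_5 = d^5K/dt^5 |_{t=0} = -35/81

M_X(t) = (e^(t)/6 + 5/6)^7
K_X(t) = log M_X(t) = 7*log(e^(t)/6 + 5/6)
dK/dt = 7*e^(t)/(e^(t) + 5)
d^2K/dt^2 = 35*e^(t)/(e^(2*t) + 10*e^(t) + 25)
d^3K/dt^3 = (-35*e^(2*t) + 175*e^(t))/(e^(3*t) + 15*e^(2*t) + 75*e^(t) + 125)
d^4K/dt^4 = (35*e^(3*t) - 700*e^(2*t) + 875*e^(t))/(e^(4*t) + 20*e^(3*t) + 150*e^(2*t) + 500*e^(t) + 625)
d^5K/dt^5 = (-35*e^(4*t) + 1925*e^(3*t) - 9625*e^(2*t) + 4375*e^(t))/(e^(5*t) + 25*e^(4*t) + 250*e^(3*t) + 1250*e^(2*t) + 3125*e^(t) + 3125)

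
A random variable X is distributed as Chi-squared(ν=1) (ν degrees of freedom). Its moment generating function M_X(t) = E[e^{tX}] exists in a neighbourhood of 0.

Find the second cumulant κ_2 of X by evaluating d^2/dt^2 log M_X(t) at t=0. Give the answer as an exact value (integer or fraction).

M_X(t) = 1/√(1 - 2*t)
K_X(t) = log M_X(t) = -log(1 - 2*t)/2
K^(2)(t) = 2/(4*t^2 - 4*t + 1)

κ_2 = K^(2)(0) = 2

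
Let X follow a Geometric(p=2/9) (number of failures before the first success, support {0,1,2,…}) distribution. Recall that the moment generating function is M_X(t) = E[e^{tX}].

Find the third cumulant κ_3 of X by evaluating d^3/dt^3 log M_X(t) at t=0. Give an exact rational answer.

κ_3 = d^3K/dt^3 |_{t=0} = 126

M_X(t) = 2/(9*(1 - 7*e^(t)/9))
K_X(t) = log M_X(t) = -log(1 - 7*e^(t)/9) - 2*log(3) + log(2)
dK/dt = -7*e^(t)/(7*e^(t) - 9)
d^2K/dt^2 = 63*e^(t)/(49*e^(2*t) - 126*e^(t) + 81)
d^3K/dt^3 = (-441*e^(2*t) - 567*e^(t))/(343*e^(3*t) - 1323*e^(2*t) + 1701*e^(t) - 729)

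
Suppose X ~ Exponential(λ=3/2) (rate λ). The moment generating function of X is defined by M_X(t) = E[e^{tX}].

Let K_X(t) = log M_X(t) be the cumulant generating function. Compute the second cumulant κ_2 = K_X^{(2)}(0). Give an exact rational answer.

κ_2 = d^2K/dt^2 |_{t=0} = 4/9

M_X(t) = 3/(2*(3/2 - t))
K_X(t) = log M_X(t) = -log(3/2 - t) - log(2) + log(3)
dK/dt = -2/(2*t - 3)
d^2K/dt^2 = 4/(4*t^2 - 12*t + 9)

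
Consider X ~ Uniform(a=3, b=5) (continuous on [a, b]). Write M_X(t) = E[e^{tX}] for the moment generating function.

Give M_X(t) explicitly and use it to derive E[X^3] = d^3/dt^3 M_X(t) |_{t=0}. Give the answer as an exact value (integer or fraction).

E[X^3] = M′′′(0) = 68

M_X(t) = (e^(5*t) - e^(3*t))/(2*t)
M′(t) = (5*t*e^(5*t) - 3*t*e^(3*t) - e^(5*t) + e^(3*t))/(2*t^2)
M′′(t) = (25*t^2*e^(5*t) - 9*t^2*e^(3*t) - 10*t*e^(5*t) + 6*t*e^(3*t) + 2*e^(5*t) - 2*e^(3*t))/(2*t^3)
M′′′(t) = (125*t^3*e^(5*t) - 27*t^3*e^(3*t) - 75*t^2*e^(5*t) + 27*t^2*e^(3*t) + 30*t*e^(5*t) - 18*t*e^(3*t) - 6*e^(5*t) + 6*e^(3*t))/(2*t^4)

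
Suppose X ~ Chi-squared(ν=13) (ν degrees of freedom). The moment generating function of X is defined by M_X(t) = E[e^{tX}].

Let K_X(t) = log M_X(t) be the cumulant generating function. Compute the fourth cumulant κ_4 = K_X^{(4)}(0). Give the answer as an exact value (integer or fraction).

M_X(t) = (1 - 2*t)^(-13/2)
K_X(t) = log M_X(t) = -13*log(1 - 2*t)/2
K^(4)(t) = 624/(16*t^4 - 32*t^3 + 24*t^2 - 8*t + 1)

κ_4 = K^(4)(0) = 624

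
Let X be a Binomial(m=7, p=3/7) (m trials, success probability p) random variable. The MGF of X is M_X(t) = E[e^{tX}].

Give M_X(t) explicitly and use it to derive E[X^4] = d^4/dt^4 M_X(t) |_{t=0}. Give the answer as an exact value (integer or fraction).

M_X(t) = (3*e^(t)/7 + 4/7)^7
M′(t) = 2187*e^(7*t)/117649 + 17496*e^(6*t)/117649 + 58320*e^(5*t)/117649 + 103680*e^(4*t)/117649 + 103680*e^(3*t)/117649 + 55296*e^(2*t)/117649 + 12288*e^(t)/117649
M′′(t) = 2187*e^(7*t)/16807 + 104976*e^(6*t)/117649 + 291600*e^(5*t)/117649 + 414720*e^(4*t)/117649 + 311040*e^(3*t)/117649 + 110592*e^(2*t)/117649 + 12288*e^(t)/117649
M′′′(t) = 2187*e^(7*t)/2401 + 629856*e^(6*t)/117649 + 1458000*e^(5*t)/117649 + 1658880*e^(4*t)/117649 + 933120*e^(3*t)/117649 + 221184*e^(2*t)/117649 + 12288*e^(t)/117649

E[X^4] = M′′′′(0) = 63291/343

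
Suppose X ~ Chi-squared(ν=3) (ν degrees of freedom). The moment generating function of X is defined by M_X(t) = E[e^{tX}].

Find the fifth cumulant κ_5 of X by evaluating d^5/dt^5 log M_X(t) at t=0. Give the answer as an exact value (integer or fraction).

κ_5 = d^5K/dt^5 |_{t=0} = 1152

M_X(t) = (1 - 2*t)^(-3/2)
K_X(t) = log M_X(t) = -3*log(1 - 2*t)/2
dK/dt = -3/(2*t - 1)
d^2K/dt^2 = 6/(4*t^2 - 4*t + 1)
d^3K/dt^3 = -24/(8*t^3 - 12*t^2 + 6*t - 1)
d^4K/dt^4 = 144/(16*t^4 - 32*t^3 + 24*t^2 - 8*t + 1)
d^5K/dt^5 = -1152/(32*t^5 - 80*t^4 + 80*t^3 - 40*t^2 + 10*t - 1)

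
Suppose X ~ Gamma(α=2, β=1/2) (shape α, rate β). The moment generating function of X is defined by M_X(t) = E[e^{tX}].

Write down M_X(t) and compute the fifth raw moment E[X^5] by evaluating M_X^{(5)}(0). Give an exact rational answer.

M_X(t) = 1/(4*(1/2 - t)^2)
dM/dt = -4/(8*t^3 - 12*t^2 + 6*t - 1)
d^2M/dt^2 = 24/(16*t^4 - 32*t^3 + 24*t^2 - 8*t + 1)
d^3M/dt^3 = -192/(32*t^5 - 80*t^4 + 80*t^3 - 40*t^2 + 10*t - 1)
d^4M/dt^4 = 1920/(64*t^6 - 192*t^5 + 240*t^4 - 160*t^3 + 60*t^2 - 12*t + 1)
d^5M/dt^5 = -23040/(128*t^7 - 448*t^6 + 672*t^5 - 560*t^4 + 280*t^3 - 84*t^2 + 14*t - 1)

E[X^5] = d^5M/dt^5 |_{t=0} = 23040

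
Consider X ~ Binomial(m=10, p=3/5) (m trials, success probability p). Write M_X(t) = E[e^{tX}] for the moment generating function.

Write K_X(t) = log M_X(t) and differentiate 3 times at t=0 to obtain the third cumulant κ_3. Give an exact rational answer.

M_X(t) = (3*e^(t)/5 + 2/5)^10
K_X(t) = log M_X(t) = 10*log(3*e^(t)/5 + 2/5)
D^3[K](t) = (-180*e^(2*t) + 120*e^(t))/(27*e^(3*t) + 54*e^(2*t) + 36*e^(t) + 8)

κ_3 = D^3[K](0) = -12/25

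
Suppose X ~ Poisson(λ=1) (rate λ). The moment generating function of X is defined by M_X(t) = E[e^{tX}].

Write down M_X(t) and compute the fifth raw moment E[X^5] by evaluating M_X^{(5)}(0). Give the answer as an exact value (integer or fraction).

M_X(t) = e^(e^(t) - 1)
dM/dt = e^(-1)*e^(t)*e^(e^(t))
d^2M/dt^2 = (e^(2*t)*e^(e^(t)) + e^(t)*e^(e^(t)))*e^(-1)
d^3M/dt^3 = (e^(3*t)*e^(e^(t)) + 3*e^(2*t)*e^(e^(t)) + e^(t)*e^(e^(t)))*e^(-1)
d^4M/dt^4 = (e^(4*t)*e^(e^(t)) + 6*e^(3*t)*e^(e^(t)) + 7*e^(2*t)*e^(e^(t)) + e^(t)*e^(e^(t)))*e^(-1)
d^5M/dt^5 = (e^(5*t)*e^(e^(t)) + 10*e^(4*t)*e^(e^(t)) + 25*e^(3*t)*e^(e^(t)) + 15*e^(2*t)*e^(e^(t)) + e^(t)*e^(e^(t)))*e^(-1)

E[X^5] = d^5M/dt^5 |_{t=0} = 52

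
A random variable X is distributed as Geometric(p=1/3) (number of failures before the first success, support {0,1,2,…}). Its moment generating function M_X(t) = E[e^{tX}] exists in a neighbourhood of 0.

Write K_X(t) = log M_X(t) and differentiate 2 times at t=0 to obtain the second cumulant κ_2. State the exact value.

κ_2 = D^2[K](0) = 6

M_X(t) = 1/(3*(1 - 2*e^(t)/3))
K_X(t) = log M_X(t) = -log(1 - 2*e^(t)/3) - log(3)
D^2[K](t) = 6*e^(t)/(4*e^(2*t) - 12*e^(t) + 9)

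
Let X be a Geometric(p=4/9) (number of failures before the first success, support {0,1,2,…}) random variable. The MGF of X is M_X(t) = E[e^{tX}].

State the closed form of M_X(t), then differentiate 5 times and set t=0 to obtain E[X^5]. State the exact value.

M_X(t) = 4/(9*(1 - 5*e^(t)/9))
M′(t) = 20*e^(t)/(25*e^(2*t) - 90*e^(t) + 81)
M′′(t) = (-100*e^(2*t) - 180*e^(t))/(125*e^(3*t) - 675*e^(2*t) + 1215*e^(t) - 729)
M′′′(t) = (500*e^(3*t) + 3600*e^(2*t) + 1620*e^(t))/(625*e^(4*t) - 4500*e^(3*t) + 12150*e^(2*t) - 14580*e^(t) + 6561)
M′′′′(t) = (-2500*e^(4*t) - 49500*e^(3*t) - 89100*e^(2*t) - 14580*e^(t))/(3125*e^(5*t) - 28125*e^(4*t) + 101250*e^(3*t) - 182250*e^(2*t) + 164025*e^(t) - 59049)

E[X^5] = M′′′′′(0) = 165535/128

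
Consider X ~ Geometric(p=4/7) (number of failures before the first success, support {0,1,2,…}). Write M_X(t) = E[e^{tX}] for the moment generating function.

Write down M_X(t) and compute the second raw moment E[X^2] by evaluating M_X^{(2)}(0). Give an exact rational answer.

E[X^2] = M′′(0) = 15/8

M_X(t) = 4/(7*(1 - 3*e^(t)/7))
M′(t) = 12*e^(t)/(9*e^(2*t) - 42*e^(t) + 49)
M′′(t) = (-36*e^(2*t) - 84*e^(t))/(27*e^(3*t) - 189*e^(2*t) + 441*e^(t) - 343)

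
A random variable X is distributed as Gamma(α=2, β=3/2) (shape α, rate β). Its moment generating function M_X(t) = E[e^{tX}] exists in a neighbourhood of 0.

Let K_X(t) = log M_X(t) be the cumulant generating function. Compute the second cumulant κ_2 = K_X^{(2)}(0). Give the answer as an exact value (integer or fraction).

κ_2 = K′′(0) = 8/9

M_X(t) = 9/(4*(3/2 - t)^2)
K_X(t) = log M_X(t) = -2*log(3/2 - t) - 2*log(2) + 2*log(3)
K′(t) = -4/(2*t - 3)
K′′(t) = 8/(4*t^2 - 12*t + 9)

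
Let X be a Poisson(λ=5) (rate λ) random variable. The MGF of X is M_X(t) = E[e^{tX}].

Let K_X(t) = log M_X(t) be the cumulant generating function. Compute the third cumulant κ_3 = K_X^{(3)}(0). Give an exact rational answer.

M_X(t) = e^(5*e^(t) - 5)
K_X(t) = log M_X(t) = 5*e^(t) - 5
K^(3)(t) = 5*e^(t)

κ_3 = K^(3)(0) = 5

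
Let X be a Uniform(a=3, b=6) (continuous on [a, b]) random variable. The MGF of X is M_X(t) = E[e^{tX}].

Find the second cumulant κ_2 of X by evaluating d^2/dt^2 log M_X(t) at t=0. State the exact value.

M_X(t) = (e^(6*t) - e^(3*t))/(3*t)
K_X(t) = log M_X(t) = -log(t) + log(e^(6*t) - e^(3*t)) - log(3)
K^(2)(t) = (-9*t^2*e^(3*t) + e^(6*t) - 2*e^(3*t) + 1)/(t^2*e^(6*t) - 2*t^2*e^(3*t) + t^2)

κ_2 = K^(2)(0) = 3/4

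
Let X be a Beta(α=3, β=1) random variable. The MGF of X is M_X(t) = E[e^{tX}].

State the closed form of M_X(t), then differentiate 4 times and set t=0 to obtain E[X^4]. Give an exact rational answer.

M_X(t) = ₁F₁(3; 4; t)
dM/dt = 3*₁F₁(4; 5; t)/4
d^2M/dt^2 = 3*₁F₁(5; 6; t)/5
d^3M/dt^3 = ₁F₁(6; 7; t)/2
d^4M/dt^4 = 3*₁F₁(7; 8; t)/7

E[X^4] = d^4M/dt^4 |_{t=0} = 3/7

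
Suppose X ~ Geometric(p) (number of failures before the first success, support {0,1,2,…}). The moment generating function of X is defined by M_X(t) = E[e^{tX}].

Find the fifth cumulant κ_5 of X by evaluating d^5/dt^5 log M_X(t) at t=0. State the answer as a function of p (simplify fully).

M_X(t) = p/(-(1 - p)*e^(t) + 1)
K_X(t) = log M_X(t) = log(p) - log(-(1 - p)*e^(t) + 1)
K′(t) = (-p*e^(t) + e^(t))/(p*e^(t) - e^(t) + 1)
K′′(t) = (-p*e^(t) + e^(t))/(p^2*e^(2*t) - 2*p*e^(2*t) + 2*p*e^(t) + e^(2*t) - 2*e^(t) + 1)

κ_5 = K′′′′′(0) = (p^4 - 15*p^3 + 50*p^2 - 60*p + 24)/p^5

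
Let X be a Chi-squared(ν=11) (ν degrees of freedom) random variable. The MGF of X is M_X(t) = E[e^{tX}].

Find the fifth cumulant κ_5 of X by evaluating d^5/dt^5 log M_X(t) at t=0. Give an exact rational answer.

κ_5 = K′′′′′(0) = 4224

M_X(t) = (1 - 2*t)^(-11/2)
K_X(t) = log M_X(t) = -11*log(1 - 2*t)/2
K′(t) = -11/(2*t - 1)
K′′(t) = 22/(4*t^2 - 4*t + 1)
K′′′(t) = -88/(8*t^3 - 12*t^2 + 6*t - 1)
K′′′′(t) = 528/(16*t^4 - 32*t^3 + 24*t^2 - 8*t + 1)
K′′′′′(t) = -4224/(32*t^5 - 80*t^4 + 80*t^3 - 40*t^2 + 10*t - 1)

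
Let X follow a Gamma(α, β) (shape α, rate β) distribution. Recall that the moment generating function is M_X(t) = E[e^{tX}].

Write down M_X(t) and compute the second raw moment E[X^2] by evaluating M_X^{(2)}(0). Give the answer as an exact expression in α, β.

E[X^2] = M^(2)(0) = α*(α + 1)/β^2

M_X(t) = (β/(β - t))^α
M^(2)(t) = (α^2*β^α*(1/(β - t))^α + α*β^α*(1/(β - t))^α)/(β^2 - 2*β*t + t^2)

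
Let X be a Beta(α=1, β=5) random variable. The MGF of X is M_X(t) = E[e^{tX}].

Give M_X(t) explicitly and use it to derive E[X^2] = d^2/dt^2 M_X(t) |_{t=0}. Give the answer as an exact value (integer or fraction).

E[X^2] = d^2M/dt^2 |_{t=0} = 1/21

M_X(t) = ₁F₁(1; 6; t)
dM/dt = ₁F₁(2; 7; t)/6
d^2M/dt^2 = ₁F₁(3; 8; t)/21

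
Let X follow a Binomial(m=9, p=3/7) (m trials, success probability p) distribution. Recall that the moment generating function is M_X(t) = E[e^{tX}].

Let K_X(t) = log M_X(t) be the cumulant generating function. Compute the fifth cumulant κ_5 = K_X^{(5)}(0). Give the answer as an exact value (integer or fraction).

M_X(t) = (3*e^(t)/7 + 4/7)^9
K_X(t) = log M_X(t) = 9*log(3*e^(t)/7 + 4/7)
K′(t) = 27*e^(t)/(3*e^(t) + 4)
K′′(t) = 108*e^(t)/(9*e^(2*t) + 24*e^(t) + 16)
K′′′(t) = (-324*e^(2*t) + 432*e^(t))/(27*e^(3*t) + 108*e^(2*t) + 144*e^(t) + 64)
K′′′′(t) = (972*e^(3*t) - 5184*e^(2*t) + 1728*e^(t))/(81*e^(4*t) + 432*e^(3*t) + 864*e^(2*t) + 768*e^(t) + 256)
K′′′′′(t) = (-2916*e^(4*t) + 42768*e^(3*t) - 57024*e^(2*t) + 6912*e^(t))/(243*e^(5*t) + 1620*e^(4*t) + 4320*e^(3*t) + 5760*e^(2*t) + 3840*e^(t) + 1024)

κ_5 = K′′′′′(0) = -10260/16807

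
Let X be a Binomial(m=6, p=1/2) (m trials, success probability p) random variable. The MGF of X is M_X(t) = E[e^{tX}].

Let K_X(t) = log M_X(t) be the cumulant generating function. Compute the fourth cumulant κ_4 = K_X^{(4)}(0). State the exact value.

κ_4 = D^4[K](0) = -3/4

M_X(t) = (e^(t)/2 + 1/2)^6
K_X(t) = log M_X(t) = 6*log(e^(t)/2 + 1/2)
D^4[K](t) = (6*e^(3*t) - 24*e^(2*t) + 6*e^(t))/(e^(4*t) + 4*e^(3*t) + 6*e^(2*t) + 4*e^(t) + 1)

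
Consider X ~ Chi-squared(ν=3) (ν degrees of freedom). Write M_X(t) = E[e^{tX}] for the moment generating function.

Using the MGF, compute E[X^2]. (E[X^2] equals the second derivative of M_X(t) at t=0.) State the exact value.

E[X^2] = M′′(0) = 15

M_X(t) = (1 - 2*t)^(-3/2)
M′(t) = 3/(4*t^2*√(1 - 2*t) - 4*t*√(1 - 2*t) + √(1 - 2*t))
M′′(t) = -15/(8*t^3*√(1 - 2*t) - 12*t^2*√(1 - 2*t) + 6*t*√(1 - 2*t) - √(1 - 2*t))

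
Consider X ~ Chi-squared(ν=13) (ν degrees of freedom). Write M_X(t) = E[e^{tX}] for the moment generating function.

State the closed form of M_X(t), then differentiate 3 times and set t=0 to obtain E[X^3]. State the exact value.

E[X^3] = M′′′(0) = 3315

M_X(t) = (1 - 2*t)^(-13/2)
M′(t) = -13/(128*t^7*√(1 - 2*t) - 448*t^6*√(1 - 2*t) + 672*t^5*√(1 - 2*t) - 560*t^4*√(1 - 2*t) + 280*t^3*√(1 - 2*t) - 84*t^2*√(1 - 2*t) + 14*t*√(1 - 2*t) - √(1 - 2*t))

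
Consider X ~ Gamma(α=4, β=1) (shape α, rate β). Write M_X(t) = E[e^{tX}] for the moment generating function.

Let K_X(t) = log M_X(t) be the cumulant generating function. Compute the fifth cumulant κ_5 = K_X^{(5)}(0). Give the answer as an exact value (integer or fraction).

κ_5 = K′′′′′(0) = 96

M_X(t) = (1 - t)^(-4)
K_X(t) = log M_X(t) = -4*log(1 - t)
K′(t) = -4/(t - 1)
K′′(t) = 4/(t^2 - 2*t + 1)
K′′′(t) = -8/(t^3 - 3*t^2 + 3*t - 1)
K′′′′(t) = 24/(t^4 - 4*t^3 + 6*t^2 - 4*t + 1)
K′′′′′(t) = -96/(t^5 - 5*t^4 + 10*t^3 - 10*t^2 + 5*t - 1)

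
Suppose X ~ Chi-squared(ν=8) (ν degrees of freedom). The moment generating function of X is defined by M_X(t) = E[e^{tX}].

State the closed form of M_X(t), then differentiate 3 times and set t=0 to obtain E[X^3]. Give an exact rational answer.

M_X(t) = (1 - 2*t)^(-4)
dM/dt = -8/(32*t^5 - 80*t^4 + 80*t^3 - 40*t^2 + 10*t - 1)
d^2M/dt^2 = 80/(64*t^6 - 192*t^5 + 240*t^4 - 160*t^3 + 60*t^2 - 12*t + 1)
d^3M/dt^3 = -960/(128*t^7 - 448*t^6 + 672*t^5 - 560*t^4 + 280*t^3 - 84*t^2 + 14*t - 1)

E[X^3] = d^3M/dt^3 |_{t=0} = 960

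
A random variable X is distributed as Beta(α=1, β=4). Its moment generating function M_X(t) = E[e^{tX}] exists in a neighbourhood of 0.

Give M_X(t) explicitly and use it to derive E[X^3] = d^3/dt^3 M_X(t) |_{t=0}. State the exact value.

E[X^3] = d^3M/dt^3 |_{t=0} = 1/35

M_X(t) = ₁F₁(1; 5; t)
dM/dt = ₁F₁(2; 6; t)/5
d^2M/dt^2 = ₁F₁(3; 7; t)/15
d^3M/dt^3 = ₁F₁(4; 8; t)/35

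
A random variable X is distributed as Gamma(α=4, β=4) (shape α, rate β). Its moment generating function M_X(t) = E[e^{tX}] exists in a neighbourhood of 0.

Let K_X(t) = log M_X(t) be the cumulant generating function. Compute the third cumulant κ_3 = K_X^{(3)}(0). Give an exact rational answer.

M_X(t) = 256/(4 - t)^4
K_X(t) = log M_X(t) = -4*log(4 - t) + 8*log(2)
K^(3)(t) = -8/(t^3 - 12*t^2 + 48*t - 64)

κ_3 = K^(3)(0) = 1/8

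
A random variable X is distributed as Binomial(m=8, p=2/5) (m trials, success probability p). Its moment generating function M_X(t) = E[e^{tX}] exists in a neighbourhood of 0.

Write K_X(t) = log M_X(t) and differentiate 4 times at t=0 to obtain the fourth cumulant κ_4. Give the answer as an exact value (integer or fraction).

M_X(t) = (2*e^(t)/5 + 3/5)^8
K_X(t) = log M_X(t) = 8*log(2*e^(t)/5 + 3/5)
dK/dt = 16*e^(t)/(2*e^(t) + 3)
d^2K/dt^2 = 48*e^(t)/(4*e^(2*t) + 12*e^(t) + 9)
d^3K/dt^3 = (-96*e^(2*t) + 144*e^(t))/(8*e^(3*t) + 36*e^(2*t) + 54*e^(t) + 27)
d^4K/dt^4 = (192*e^(3*t) - 1152*e^(2*t) + 432*e^(t))/(16*e^(4*t) + 96*e^(3*t) + 216*e^(2*t) + 216*e^(t) + 81)

κ_4 = d^4K/dt^4 |_{t=0} = -528/625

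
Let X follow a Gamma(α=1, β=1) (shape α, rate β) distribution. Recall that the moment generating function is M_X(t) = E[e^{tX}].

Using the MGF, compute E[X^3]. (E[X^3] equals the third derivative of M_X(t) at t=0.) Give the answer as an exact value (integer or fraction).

E[X^3] = M′′′(0) = 6

M_X(t) = 1/(1 - t)
M′(t) = 1/(t^2 - 2*t + 1)
M′′(t) = -2/(t^3 - 3*t^2 + 3*t - 1)
M′′′(t) = 6/(t^4 - 4*t^3 + 6*t^2 - 4*t + 1)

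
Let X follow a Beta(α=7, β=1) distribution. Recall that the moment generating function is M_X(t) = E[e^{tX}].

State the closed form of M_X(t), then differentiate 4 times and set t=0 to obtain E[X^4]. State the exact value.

E[X^4] = M^(4)(0) = 7/11

M_X(t) = ₁F₁(7; 8; t)
M^(4)(t) = 7*₁F₁(11; 12; t)/11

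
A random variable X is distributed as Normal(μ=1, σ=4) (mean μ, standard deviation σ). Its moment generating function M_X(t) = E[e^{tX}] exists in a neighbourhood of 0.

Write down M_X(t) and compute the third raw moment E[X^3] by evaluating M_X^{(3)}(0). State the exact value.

E[X^3] = d^3M/dt^3 |_{t=0} = 49

M_X(t) = e^(8*t^2 + t)
dM/dt = 16*t*e^(t)*e^(8*t^2) + e^(t)*e^(8*t^2)
d^2M/dt^2 = 256*t^2*e^(t)*e^(8*t^2) + 32*t*e^(t)*e^(8*t^2) + 17*e^(t)*e^(8*t^2)
d^3M/dt^3 = 4096*t^3*e^(t)*e^(8*t^2) + 768*t^2*e^(t)*e^(8*t^2) + 816*t*e^(t)*e^(8*t^2) + 49*e^(t)*e^(8*t^2)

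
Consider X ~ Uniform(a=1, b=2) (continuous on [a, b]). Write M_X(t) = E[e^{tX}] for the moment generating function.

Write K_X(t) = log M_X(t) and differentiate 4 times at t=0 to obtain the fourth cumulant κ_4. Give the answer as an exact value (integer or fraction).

M_X(t) = (e^(2*t) - e^(t))/t
K_X(t) = log M_X(t) = -log(t) + log(e^(2*t) - e^(t))

κ_4 = D^4[K](0) = -1/120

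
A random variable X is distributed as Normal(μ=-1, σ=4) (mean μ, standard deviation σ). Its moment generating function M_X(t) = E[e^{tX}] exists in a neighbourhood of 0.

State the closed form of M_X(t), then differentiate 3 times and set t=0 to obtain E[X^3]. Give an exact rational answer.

M_X(t) = e^(8*t^2 - t)
D^3[M](t) = (4096*t^3*e^(8*t^2) - 768*t^2*e^(8*t^2) + 816*t*e^(8*t^2) - 49*e^(8*t^2))*e^(-t)

E[X^3] = D^3[M](0) = -49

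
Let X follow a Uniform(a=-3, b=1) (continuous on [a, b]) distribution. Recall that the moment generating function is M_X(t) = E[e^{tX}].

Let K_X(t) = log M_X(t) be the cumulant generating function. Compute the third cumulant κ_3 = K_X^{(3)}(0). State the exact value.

M_X(t) = (e^(t) - e^(-3*t))/(4*t)
K_X(t) = log M_X(t) = -log(t) + log(e^(t) - e^(-3*t)) - 2*log(2)
dK/dt = (t*e^(4*t) + 3*t - e^(4*t) + 1)/(t*e^(4*t) - t)
d^2K/dt^2 = (-16*t^2*e^(4*t) + e^(8*t) - 2*e^(4*t) + 1)/(t^2*e^(8*t) - 2*t^2*e^(4*t) + t^2)
d^3K/dt^3 = (64*t^3*e^(8*t) + 64*t^3*e^(4*t) - 2*e^(12*t) + 6*e^(8*t) - 6*e^(4*t) + 2)/(t^3*e^(12*t) - 3*t^3*e^(8*t) + 3*t^3*e^(4*t) - t^3)

κ_3 = d^3K/dt^3 |_{t=0} = 0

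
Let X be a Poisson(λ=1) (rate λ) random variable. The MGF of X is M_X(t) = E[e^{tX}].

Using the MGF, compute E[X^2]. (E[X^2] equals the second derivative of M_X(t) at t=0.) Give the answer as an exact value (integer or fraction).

E[X^2] = M′′(0) = 2

M_X(t) = e^(e^(t) - 1)
M′(t) = e^(-1)*e^(t)*e^(e^(t))
M′′(t) = (e^(2*t)*e^(e^(t)) + e^(t)*e^(e^(t)))*e^(-1)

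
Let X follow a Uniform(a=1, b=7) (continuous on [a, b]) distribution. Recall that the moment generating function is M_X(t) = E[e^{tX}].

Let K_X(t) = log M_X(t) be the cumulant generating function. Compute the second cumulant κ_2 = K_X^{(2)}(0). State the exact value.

M_X(t) = (e^(7*t) - e^(t))/(6*t)
K_X(t) = log M_X(t) = -log(t) + log(e^(7*t) - e^(t)) - log(6)
K′(t) = (7*t*e^(6*t) - t - e^(6*t) + 1)/(t*e^(6*t) - t)
K′′(t) = (-36*t^2*e^(6*t) + e^(12*t) - 2*e^(6*t) + 1)/(t^2*e^(12*t) - 2*t^2*e^(6*t) + t^2)

κ_2 = K′′(0) = 3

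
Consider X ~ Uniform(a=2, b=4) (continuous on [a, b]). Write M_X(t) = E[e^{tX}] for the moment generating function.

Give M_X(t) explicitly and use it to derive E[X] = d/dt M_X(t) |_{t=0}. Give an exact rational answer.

E[X] = M^(1)(0) = 3

M_X(t) = (e^(4*t) - e^(2*t))/(2*t)
M^(1)(t) = (4*t*e^(4*t) - 2*t*e^(2*t) - e^(4*t) + e^(2*t))/(2*t^2)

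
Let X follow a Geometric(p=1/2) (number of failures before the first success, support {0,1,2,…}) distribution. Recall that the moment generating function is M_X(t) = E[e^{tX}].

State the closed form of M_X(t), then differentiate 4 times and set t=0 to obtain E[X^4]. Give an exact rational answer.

M_X(t) = 1/(2*(1 - e^(t)/2))
M^(4)(t) = (-e^(4*t) - 22*e^(3*t) - 44*e^(2*t) - 8*e^(t))/(e^(5*t) - 10*e^(4*t) + 40*e^(3*t) - 80*e^(2*t) + 80*e^(t) - 32)

E[X^4] = M^(4)(0) = 75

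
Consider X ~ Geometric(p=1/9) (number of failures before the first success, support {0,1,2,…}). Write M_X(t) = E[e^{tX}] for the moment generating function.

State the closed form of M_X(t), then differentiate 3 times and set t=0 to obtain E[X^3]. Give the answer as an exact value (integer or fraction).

M_X(t) = 1/(9*(1 - 8*e^(t)/9))
M^(3)(t) = (512*e^(3*t) + 2304*e^(2*t) + 648*e^(t))/(4096*e^(4*t) - 18432*e^(3*t) + 31104*e^(2*t) - 23328*e^(t) + 6561)

E[X^3] = M^(3)(0) = 3464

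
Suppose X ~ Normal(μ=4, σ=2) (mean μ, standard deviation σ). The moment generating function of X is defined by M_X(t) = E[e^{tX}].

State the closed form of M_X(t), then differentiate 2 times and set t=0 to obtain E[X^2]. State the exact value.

E[X^2] = D^2[M](0) = 20

M_X(t) = e^(2*t^2 + 4*t)
D^2[M](t) = 16*t^2*e^(4*t)*e^(2*t^2) + 32*t*e^(4*t)*e^(2*t^2) + 20*e^(4*t)*e^(2*t^2)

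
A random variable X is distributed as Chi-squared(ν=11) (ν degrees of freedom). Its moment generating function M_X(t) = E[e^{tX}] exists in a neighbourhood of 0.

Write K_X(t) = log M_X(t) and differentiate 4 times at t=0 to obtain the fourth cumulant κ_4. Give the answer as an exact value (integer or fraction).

M_X(t) = (1 - 2*t)^(-11/2)
K_X(t) = log M_X(t) = -11*log(1 - 2*t)/2
D^4[K](t) = 528/(16*t^4 - 32*t^3 + 24*t^2 - 8*t + 1)

κ_4 = D^4[K](0) = 528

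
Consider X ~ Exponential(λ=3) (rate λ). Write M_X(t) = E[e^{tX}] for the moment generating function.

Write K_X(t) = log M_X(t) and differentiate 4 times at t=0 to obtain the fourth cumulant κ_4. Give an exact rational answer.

M_X(t) = 3/(3 - t)
K_X(t) = log M_X(t) = -log(3 - t) + log(3)
dK/dt = -1/(t - 3)
d^2K/dt^2 = 1/(t^2 - 6*t + 9)
d^3K/dt^3 = -2/(t^3 - 9*t^2 + 27*t - 27)
d^4K/dt^4 = 6/(t^4 - 12*t^3 + 54*t^2 - 108*t + 81)

κ_4 = d^4K/dt^4 |_{t=0} = 2/27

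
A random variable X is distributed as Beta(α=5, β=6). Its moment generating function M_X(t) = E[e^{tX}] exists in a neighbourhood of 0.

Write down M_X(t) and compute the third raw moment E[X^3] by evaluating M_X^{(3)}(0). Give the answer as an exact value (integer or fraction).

M_X(t) = ₁F₁(5; 11; t)
D^3[M](t) = 35*₁F₁(8; 14; t)/286

E[X^3] = D^3[M](0) = 35/286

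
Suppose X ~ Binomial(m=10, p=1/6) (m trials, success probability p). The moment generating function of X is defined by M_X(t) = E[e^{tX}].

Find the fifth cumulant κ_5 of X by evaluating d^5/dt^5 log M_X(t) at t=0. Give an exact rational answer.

M_X(t) = (e^(t)/6 + 5/6)^10
K_X(t) = log M_X(t) = 10*log(e^(t)/6 + 5/6)
D^5[K](t) = (-50*e^(4*t) + 2750*e^(3*t) - 13750*e^(2*t) + 6250*e^(t))/(e^(5*t) + 25*e^(4*t) + 250*e^(3*t) + 1250*e^(2*t) + 3125*e^(t) + 3125)

κ_5 = D^5[K](0) = -50/81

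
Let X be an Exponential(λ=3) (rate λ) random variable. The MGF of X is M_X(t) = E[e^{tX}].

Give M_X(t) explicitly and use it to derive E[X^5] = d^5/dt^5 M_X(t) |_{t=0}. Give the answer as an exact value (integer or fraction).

E[X^5] = d^5M/dt^5 |_{t=0} = 40/81

M_X(t) = 3/(3 - t)
dM/dt = 3/(t^2 - 6*t + 9)
d^2M/dt^2 = -6/(t^3 - 9*t^2 + 27*t - 27)
d^3M/dt^3 = 18/(t^4 - 12*t^3 + 54*t^2 - 108*t + 81)
d^4M/dt^4 = -72/(t^5 - 15*t^4 + 90*t^3 - 270*t^2 + 405*t - 243)
d^5M/dt^5 = 360/(t^6 - 18*t^5 + 135*t^4 - 540*t^3 + 1215*t^2 - 1458*t + 729)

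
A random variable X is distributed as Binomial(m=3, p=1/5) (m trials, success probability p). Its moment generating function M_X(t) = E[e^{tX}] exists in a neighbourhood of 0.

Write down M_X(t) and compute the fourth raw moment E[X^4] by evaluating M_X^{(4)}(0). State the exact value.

M_X(t) = (e^(t)/5 + 4/5)^3
M′(t) = 3*e^(3*t)/125 + 24*e^(2*t)/125 + 48*e^(t)/125
M′′(t) = 9*e^(3*t)/125 + 48*e^(2*t)/125 + 48*e^(t)/125
M′′′(t) = 27*e^(3*t)/125 + 96*e^(2*t)/125 + 48*e^(t)/125
M′′′′(t) = 81*e^(3*t)/125 + 192*e^(2*t)/125 + 48*e^(t)/125

E[X^4] = M′′′′(0) = 321/125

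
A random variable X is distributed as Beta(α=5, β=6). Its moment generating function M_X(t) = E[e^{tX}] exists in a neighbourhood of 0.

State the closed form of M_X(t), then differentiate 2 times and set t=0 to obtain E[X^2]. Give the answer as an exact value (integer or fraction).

E[X^2] = M^(2)(0) = 5/22

M_X(t) = ₁F₁(5; 11; t)
M^(2)(t) = 5*₁F₁(7; 13; t)/22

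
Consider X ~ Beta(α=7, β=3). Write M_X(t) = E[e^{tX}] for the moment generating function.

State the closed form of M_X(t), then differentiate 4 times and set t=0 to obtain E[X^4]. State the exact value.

M_X(t) = ₁F₁(7; 10; t)
dM/dt = 7*₁F₁(8; 11; t)/10
d^2M/dt^2 = 28*₁F₁(9; 12; t)/55
d^3M/dt^3 = 21*₁F₁(10; 13; t)/55
d^4M/dt^4 = 42*₁F₁(11; 14; t)/143

E[X^4] = d^4M/dt^4 |_{t=0} = 42/143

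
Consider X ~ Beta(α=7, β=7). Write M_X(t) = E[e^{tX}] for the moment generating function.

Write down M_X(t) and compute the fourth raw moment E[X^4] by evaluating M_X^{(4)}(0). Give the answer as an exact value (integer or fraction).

M_X(t) = ₁F₁(7; 14; t)
M′(t) = ₁F₁(8; 15; t)/2
M′′(t) = 4*₁F₁(9; 16; t)/15
M′′′(t) = 3*₁F₁(10; 17; t)/20
M′′′′(t) = 3*₁F₁(11; 18; t)/34

E[X^4] = M′′′′(0) = 3/34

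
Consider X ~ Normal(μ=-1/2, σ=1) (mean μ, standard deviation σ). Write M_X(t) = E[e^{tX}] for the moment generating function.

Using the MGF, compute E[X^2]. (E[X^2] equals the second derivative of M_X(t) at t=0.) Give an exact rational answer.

E[X^2] = M′′(0) = 5/4

M_X(t) = e^(t^2/2 - t/2)
M′(t) = t*e^(-t/2)*e^(t^2/2) - e^(-t/2)*e^(t^2/2)/2
M′′(t) = (4*t^2*e^(t^2/2) - 4*t*e^(t^2/2) + 5*e^(t^2/2))*e^(-t/2)/4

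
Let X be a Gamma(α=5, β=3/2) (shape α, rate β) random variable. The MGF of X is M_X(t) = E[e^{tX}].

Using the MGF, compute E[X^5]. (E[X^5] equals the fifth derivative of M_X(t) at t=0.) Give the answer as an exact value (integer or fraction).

M_X(t) = 243/(32*(3/2 - t)^5)
D^5[M](t) = 117573120/(1024*t^10 - 15360*t^9 + 103680*t^8 - 414720*t^7 + 1088640*t^6 - 1959552*t^5 + 2449440*t^4 - 2099520*t^3 + 1180980*t^2 - 393660*t + 59049)

E[X^5] = D^5[M](0) = 17920/9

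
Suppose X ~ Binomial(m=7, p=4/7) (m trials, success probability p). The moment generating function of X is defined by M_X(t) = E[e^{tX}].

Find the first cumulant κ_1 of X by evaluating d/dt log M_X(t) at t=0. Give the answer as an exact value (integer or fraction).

M_X(t) = (4*e^(t)/7 + 3/7)^7
K_X(t) = log M_X(t) = 7*log(4*e^(t)/7 + 3/7)
K′(t) = 28*e^(t)/(4*e^(t) + 3)

κ_1 = K′(0) = 4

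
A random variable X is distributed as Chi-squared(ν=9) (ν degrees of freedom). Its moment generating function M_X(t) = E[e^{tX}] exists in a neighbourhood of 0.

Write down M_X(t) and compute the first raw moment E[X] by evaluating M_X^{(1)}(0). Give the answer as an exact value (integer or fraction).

E[X] = D[M](0) = 9

M_X(t) = (1 - 2*t)^(-9/2)
D[M](t) = -9/(32*t^5*√(1 - 2*t) - 80*t^4*√(1 - 2*t) + 80*t^3*√(1 - 2*t) - 40*t^2*√(1 - 2*t) + 10*t*√(1 - 2*t) - √(1 - 2*t))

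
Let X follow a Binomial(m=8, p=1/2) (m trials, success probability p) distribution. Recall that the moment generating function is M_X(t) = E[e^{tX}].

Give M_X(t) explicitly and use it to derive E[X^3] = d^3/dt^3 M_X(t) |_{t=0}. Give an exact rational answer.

E[X^3] = M′′′(0) = 88

M_X(t) = (e^(t)/2 + 1/2)^8
M′(t) = e^(8*t)/32 + 7*e^(7*t)/32 + 21*e^(6*t)/32 + 35*e^(5*t)/32 + 35*e^(4*t)/32 + 21*e^(3*t)/32 + 7*e^(2*t)/32 + e^(t)/32
M′′(t) = e^(8*t)/4 + 49*e^(7*t)/32 + 63*e^(6*t)/16 + 175*e^(5*t)/32 + 35*e^(4*t)/8 + 63*e^(3*t)/32 + 7*e^(2*t)/16 + e^(t)/32
M′′′(t) = 2*e^(8*t) + 343*e^(7*t)/32 + 189*e^(6*t)/8 + 875*e^(5*t)/32 + 35*e^(4*t)/2 + 189*e^(3*t)/32 + 7*e^(2*t)/8 + e^(t)/32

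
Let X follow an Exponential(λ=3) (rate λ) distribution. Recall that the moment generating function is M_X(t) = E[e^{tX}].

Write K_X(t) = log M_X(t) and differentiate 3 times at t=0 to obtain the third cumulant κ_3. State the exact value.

M_X(t) = 3/(3 - t)
K_X(t) = log M_X(t) = -log(3 - t) + log(3)
K^(3)(t) = -2/(t^3 - 9*t^2 + 27*t - 27)

κ_3 = K^(3)(0) = 2/27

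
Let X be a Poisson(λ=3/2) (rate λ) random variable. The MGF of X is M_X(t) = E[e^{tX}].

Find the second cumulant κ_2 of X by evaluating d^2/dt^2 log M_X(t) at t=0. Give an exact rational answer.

κ_2 = D^2[K](0) = 3/2

M_X(t) = e^(3*e^(t)/2 - 3/2)
K_X(t) = log M_X(t) = 3*e^(t)/2 - 3/2
D^2[K](t) = 3*e^(t)/2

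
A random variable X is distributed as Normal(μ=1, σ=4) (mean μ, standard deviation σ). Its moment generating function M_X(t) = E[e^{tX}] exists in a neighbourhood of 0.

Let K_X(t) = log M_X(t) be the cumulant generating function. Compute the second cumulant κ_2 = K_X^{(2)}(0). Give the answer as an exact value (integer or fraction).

M_X(t) = e^(8*t^2 + t)
K_X(t) = log M_X(t) = 8*t^2 + t
dK/dt = 16*t + 1
d^2K/dt^2 = 16

κ_2 = d^2K/dt^2 |_{t=0} = 16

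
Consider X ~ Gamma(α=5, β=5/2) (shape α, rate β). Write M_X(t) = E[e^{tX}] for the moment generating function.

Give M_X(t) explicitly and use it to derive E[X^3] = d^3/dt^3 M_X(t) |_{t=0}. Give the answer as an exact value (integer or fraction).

M_X(t) = 3125/(32*(5/2 - t)^5)
dM/dt = 31250/(64*t^6 - 960*t^5 + 6000*t^4 - 20000*t^3 + 37500*t^2 - 37500*t + 15625)
d^2M/dt^2 = -375000/(128*t^7 - 2240*t^6 + 16800*t^5 - 70000*t^4 + 175000*t^3 - 262500*t^2 + 218750*t - 78125)
d^3M/dt^3 = 5250000/(256*t^8 - 5120*t^7 + 44800*t^6 - 224000*t^5 + 700000*t^4 - 1400000*t^3 + 1750000*t^2 - 1250000*t + 390625)

E[X^3] = d^3M/dt^3 |_{t=0} = 336/25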